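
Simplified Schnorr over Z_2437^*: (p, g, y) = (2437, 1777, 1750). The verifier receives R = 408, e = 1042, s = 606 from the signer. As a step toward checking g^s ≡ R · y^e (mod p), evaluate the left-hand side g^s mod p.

1510

1777^2 = 3157729 ≡ 1814
1777^4 ≡ 1814^2 = 3290596 ≡ 646
1777^8 ≡ 646^2 = 417316 ≡ 589
1777^16 ≡ 589^2 = 346921 ≡ 867
1777^32 ≡ 867^2 = 751689 ≡ 1093
1777^64 ≡ 1093^2 = 1194649 ≡ 519
1777^128 ≡ 519^2 = 269361 ≡ 1291
1777^256 ≡ 1291^2 = 1666681 ≡ 2210
1777^512 ≡ 2210^2 = 4884100 ≡ 352
606 = 512 + 64 + 16 + 8 + 4 + 2, so 1777^606 ≡ 352·519·867·589·646·1814 ≡ 1510 (mod 2437)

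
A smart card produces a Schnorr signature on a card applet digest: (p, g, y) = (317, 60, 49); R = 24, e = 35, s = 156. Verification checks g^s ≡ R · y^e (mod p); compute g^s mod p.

60^2 = 3600 ≡ 113
60^4 ≡ 113^2 = 12769 ≡ 89
60^8 ≡ 89^2 = 7921 ≡ 313
60^16 ≡ 313^2 = 97969 ≡ 16
60^32 ≡ 16^2 = 256
60^64 ≡ 256^2 = 65536 ≡ 234
60^128 ≡ 234^2 = 54756 ≡ 232
156 = 128 + 16 + 8 + 4, so 60^156 ≡ 232·16·313·89 ≡ 101 (mod 317)

101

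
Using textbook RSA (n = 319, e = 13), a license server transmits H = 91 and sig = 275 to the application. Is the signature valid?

Squares mod 319: sig^1≡275, sig^2≡22, sig^4≡165, sig^8≡110
13 = 8 + 4 + 1, so sig^13 ≡ 110·165·275 ≡ 176 (mod 319)
The recovered value 176 does not match the digest 91.

invalid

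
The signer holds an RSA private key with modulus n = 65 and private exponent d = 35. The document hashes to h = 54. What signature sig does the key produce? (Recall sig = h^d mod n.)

Squares mod 65: h^1≡54, h^2≡56, h^4≡16, h^8≡61, h^16≡16, h^32≡61
35 = 32 + 2 + 1, so h^35 ≡ 61·56·54 ≡ 59 (mod 65)

59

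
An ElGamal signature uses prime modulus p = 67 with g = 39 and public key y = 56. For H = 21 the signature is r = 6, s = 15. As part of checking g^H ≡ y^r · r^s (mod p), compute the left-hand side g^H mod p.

Squares mod 67: 39^1≡39, 39^2≡47, 39^4≡65, 39^8≡4, 39^16≡16
21 = 16 + 4 + 1, so 39^21 ≡ 16·65·39 ≡ 25 (mod 67)

25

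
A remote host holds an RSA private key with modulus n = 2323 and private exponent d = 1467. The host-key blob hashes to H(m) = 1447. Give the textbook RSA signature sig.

(H(m))^2 ≡ 1447^2 = 2093809 ≡ 786
(H(m))^4 ≡ 786^2 = 617796 ≡ 2201
(H(m))^8 ≡ 2201^2 = 4844401 ≡ 946
(H(m))^16 ≡ 946^2 = 894916 ≡ 561
(H(m))^32 ≡ 561^2 = 314721 ≡ 1116
(H(m))^64 ≡ 1116^2 = 1245456 ≡ 328
(H(m))^128 ≡ 328^2 = 107584 ≡ 726
(H(m))^256 ≡ 726^2 = 527076 ≡ 2078
(H(m))^512 ≡ 2078^2 = 4318084 ≡ 1950
(H(m))^1024 ≡ 1950^2 = 3802500 ≡ 2072
1467 = 1024 + 256 + 128 + 32 + 16 + 8 + 2 + 1, so (H(m))^1467 ≡ 2072·2078·726·1116·561·946·786·1447 ≡ 30 (mod 2323)

30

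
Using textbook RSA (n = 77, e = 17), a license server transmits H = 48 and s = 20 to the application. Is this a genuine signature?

s^17 mod 77 = 48
Since 48 equals the digest 48, verification succeeds.

genuine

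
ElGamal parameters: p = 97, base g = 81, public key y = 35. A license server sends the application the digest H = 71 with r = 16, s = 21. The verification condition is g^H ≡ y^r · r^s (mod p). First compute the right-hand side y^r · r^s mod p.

35^2 = 1225 ≡ 61
35^4 ≡ 61^2 = 3721 ≡ 35
35^8 ≡ 35^2 = 1225 ≡ 61
35^16 ≡ 61^2 = 3721 ≡ 35
16^2 = 256 ≡ 62
16^4 ≡ 62^2 = 3844 ≡ 61
16^8 ≡ 61^2 = 3721 ≡ 35
16^16 ≡ 35^2 = 1225 ≡ 61
21 = 16 + 4 + 1, so 16^21 ≡ 61·61·16 ≡ 75 (mod 97)
y^r · r^s ≡ 35·75 = 2625 ≡ 6 (mod 97)

6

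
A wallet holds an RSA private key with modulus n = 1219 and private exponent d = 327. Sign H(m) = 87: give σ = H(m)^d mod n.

(H(m))^2 ≡ 87^2 = 7569 ≡ 255
(H(m))^4 ≡ 255^2 = 65025 ≡ 418
(H(m))^8 ≡ 418^2 = 174724 ≡ 407
(H(m))^16 ≡ 407^2 = 165649 ≡ 1084
(H(m))^32 ≡ 1084^2 = 1175056 ≡ 1159
(H(m))^64 ≡ 1159^2 = 1343281 ≡ 1162
(H(m))^128 ≡ 1162^2 = 1350244 ≡ 811
(H(m))^256 ≡ 811^2 = 657721 ≡ 680
327 = 256 + 64 + 4 + 2 + 1, so (H(m))^327 ≡ 680·1162·418·255·87 ≡ 936 (mod 1219)

936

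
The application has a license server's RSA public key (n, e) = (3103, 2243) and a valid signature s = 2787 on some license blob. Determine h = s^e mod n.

2231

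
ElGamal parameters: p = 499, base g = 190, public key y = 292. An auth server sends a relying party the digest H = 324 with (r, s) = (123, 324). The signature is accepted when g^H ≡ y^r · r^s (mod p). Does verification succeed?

passes

Left side g^H mod p:
190^2 = 36100 ≡ 172
190^4 ≡ 172^2 = 29584 ≡ 143
190^8 ≡ 143^2 = 20449 ≡ 489
190^16 ≡ 489^2 = 239121 ≡ 100
190^32 ≡ 100^2 = 10000 ≡ 20
190^64 ≡ 20^2 = 400
190^128 ≡ 400^2 = 160000 ≡ 320
190^256 ≡ 320^2 = 102400 ≡ 105
324 = 256 + 64 + 4, so 190^324 ≡ 105·400·143 ≡ 36 (mod 499)
Right side y^r · r^s mod p:
292^2 = 85264 ≡ 434
292^4 ≡ 434^2 = 188356 ≡ 233
292^8 ≡ 233^2 = 54289 ≡ 397
292^16 ≡ 397^2 = 157609 ≡ 424
292^32 ≡ 424^2 = 179776 ≡ 136
292^64 ≡ 136^2 = 18496 ≡ 33
123 = 64 + 32 + 16 + 8 + 2 + 1, so 292^123 ≡ 33·136·424·397·434·292 ≡ 427 (mod 499)
123^2 = 15129 ≡ 159
123^4 ≡ 159^2 = 25281 ≡ 331
123^8 ≡ 331^2 = 109561 ≡ 280
123^16 ≡ 280^2 = 78400 ≡ 57
123^32 ≡ 57^2 = 3249 ≡ 255
123^64 ≡ 255^2 = 65025 ≡ 155
123^128 ≡ 155^2 = 24025 ≡ 73
123^256 ≡ 73^2 = 5329 ≡ 339
324 = 256 + 64 + 4, so 123^324 ≡ 339·155·331 ≡ 249 (mod 499)
427·249 = 106323 ≡ 36 (mod 499)
36 ≡ 36 (mod 499), so the signature is genuine.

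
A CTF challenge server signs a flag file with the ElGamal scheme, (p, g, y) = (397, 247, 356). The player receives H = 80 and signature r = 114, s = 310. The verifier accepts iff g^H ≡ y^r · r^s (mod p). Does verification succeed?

Left side g^H mod p:
247^80 mod 397 = 37
Right side y^r · r^s mod p:
356^114 mod 397 = 35
114^310 mod 397 = 42
35·42 = 1470 ≡ 279 (mod 397)
37 ≠ 279, so verification fails.

fails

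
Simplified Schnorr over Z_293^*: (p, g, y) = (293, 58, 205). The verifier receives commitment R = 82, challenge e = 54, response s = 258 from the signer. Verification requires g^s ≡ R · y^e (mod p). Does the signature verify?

g^s mod p:
58^2 = 3364 ≡ 141
58^4 ≡ 141^2 = 19881 ≡ 250
58^8 ≡ 250^2 = 62500 ≡ 91
58^16 ≡ 91^2 = 8281 ≡ 77
58^32 ≡ 77^2 = 5929 ≡ 69
58^64 ≡ 69^2 = 4761 ≡ 73
58^128 ≡ 73^2 = 5329 ≡ 55
58^256 ≡ 55^2 = 3025 ≡ 95
258 = 256 + 2, so 58^258 ≡ 95·141 ≡ 210 (mod 293)
R · y^e mod p:
205^2 = 42025 ≡ 126
205^4 ≡ 126^2 = 15876 ≡ 54
205^8 ≡ 54^2 = 2916 ≡ 279
205^16 ≡ 279^2 = 77841 ≡ 196
205^32 ≡ 196^2 = 38416 ≡ 33
54 = 32 + 16 + 4 + 2, so 205^54 ≡ 33·196·54·126 ≡ 258 (mod 293)
82·258 = 21156 ≡ 60 (mod 293)
210 ≠ 60; the check fails.

does not verify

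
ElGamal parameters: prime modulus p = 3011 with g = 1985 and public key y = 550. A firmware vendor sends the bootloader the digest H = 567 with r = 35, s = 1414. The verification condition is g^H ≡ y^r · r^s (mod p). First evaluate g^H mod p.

2831

1985^2 = 3940225 ≡ 1837
1985^4 ≡ 1837^2 = 3374569 ≡ 2249
1985^8 ≡ 2249^2 = 5058001 ≡ 2532
1985^16 ≡ 2532^2 = 6411024 ≡ 605
1985^32 ≡ 605^2 = 366025 ≡ 1694
1985^64 ≡ 1694^2 = 2869636 ≡ 153
1985^128 ≡ 153^2 = 23409 ≡ 2332
1985^256 ≡ 2332^2 = 5438224 ≡ 358
1985^512 ≡ 358^2 = 128164 ≡ 1702
567 = 512 + 32 + 16 + 4 + 2 + 1, so 1985^567 ≡ 1702·1694·605·2249·1837·1985 ≡ 2831 (mod 3011)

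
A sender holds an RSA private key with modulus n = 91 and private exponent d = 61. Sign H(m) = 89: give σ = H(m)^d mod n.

89

Squares mod 91: (H(m))^1≡89, (H(m))^2≡4, (H(m))^4≡16, (H(m))^8≡74, (H(m))^16≡16, (H(m))^32≡74
61 = 32 + 16 + 8 + 4 + 1, so (H(m))^61 ≡ 74·16·74·16·89 ≡ 89 (mod 91)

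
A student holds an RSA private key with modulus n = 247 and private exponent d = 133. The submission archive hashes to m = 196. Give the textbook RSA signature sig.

m^2 ≡ 196^2 = 38416 ≡ 131
m^4 ≡ 131^2 = 17161 ≡ 118
m^8 ≡ 118^2 = 13924 ≡ 92
m^16 ≡ 92^2 = 8464 ≡ 66
m^32 ≡ 66^2 = 4356 ≡ 157
m^64 ≡ 157^2 = 24649 ≡ 196
m^128 ≡ 196^2 = 38416 ≡ 131
133 = 128 + 4 + 1, so m^133 ≡ 131·118·196 ≡ 66 (mod 247)

66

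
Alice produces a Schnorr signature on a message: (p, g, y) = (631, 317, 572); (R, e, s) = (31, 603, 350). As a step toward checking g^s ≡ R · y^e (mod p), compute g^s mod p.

485

317^2 = 100489 ≡ 160
317^4 ≡ 160^2 = 25600 ≡ 360
317^8 ≡ 360^2 = 129600 ≡ 245
317^16 ≡ 245^2 = 60025 ≡ 80
317^32 ≡ 80^2 = 6400 ≡ 90
317^64 ≡ 90^2 = 8100 ≡ 528
317^128 ≡ 528^2 = 278784 ≡ 513
317^256 ≡ 513^2 = 263169 ≡ 42
350 = 256 + 64 + 16 + 8 + 4 + 2, so 317^350 ≡ 42·528·80·245·360·160 ≡ 485 (mod 631)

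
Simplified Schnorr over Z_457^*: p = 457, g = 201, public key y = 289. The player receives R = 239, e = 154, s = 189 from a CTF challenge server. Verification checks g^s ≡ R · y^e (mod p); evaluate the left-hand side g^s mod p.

201^189 mod 457 = 216

216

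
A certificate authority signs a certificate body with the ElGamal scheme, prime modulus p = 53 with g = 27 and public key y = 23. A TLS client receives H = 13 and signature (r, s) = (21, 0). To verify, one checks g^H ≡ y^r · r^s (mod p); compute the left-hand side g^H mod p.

27^2 = 729 ≡ 40
27^4 ≡ 40^2 = 1600 ≡ 10
27^8 ≡ 10^2 = 100 ≡ 47
13 = 8 + 4 + 1, so 27^13 ≡ 47·10·27 ≡ 23 (mod 53)

23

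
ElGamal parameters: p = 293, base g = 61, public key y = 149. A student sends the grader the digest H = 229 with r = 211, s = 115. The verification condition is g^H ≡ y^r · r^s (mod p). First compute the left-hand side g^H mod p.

64

61^2 = 3721 ≡ 205
61^4 ≡ 205^2 = 42025 ≡ 126
61^8 ≡ 126^2 = 15876 ≡ 54
61^16 ≡ 54^2 = 2916 ≡ 279
61^32 ≡ 279^2 = 77841 ≡ 196
61^64 ≡ 196^2 = 38416 ≡ 33
61^128 ≡ 33^2 = 1089 ≡ 210
229 = 128 + 64 + 32 + 4 + 1, so 61^229 ≡ 210·33·196·126·61 ≡ 64 (mod 293)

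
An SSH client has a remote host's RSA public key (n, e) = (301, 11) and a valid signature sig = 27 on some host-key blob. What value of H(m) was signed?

125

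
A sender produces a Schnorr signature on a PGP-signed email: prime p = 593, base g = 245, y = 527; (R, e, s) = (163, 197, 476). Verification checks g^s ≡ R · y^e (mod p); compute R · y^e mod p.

554

527^2 = 277729 ≡ 205
527^4 ≡ 205^2 = 42025 ≡ 515
527^8 ≡ 515^2 = 265225 ≡ 154
527^16 ≡ 154^2 = 23716 ≡ 589
527^32 ≡ 589^2 = 346921 ≡ 16
527^64 ≡ 16^2 = 256
527^128 ≡ 256^2 = 65536 ≡ 306
197 = 128 + 64 + 4 + 1, so 527^197 ≡ 306·256·515·527 ≡ 520 (mod 593)
R · y^e ≡ 163·520 = 84760 ≡ 554 (mod 593)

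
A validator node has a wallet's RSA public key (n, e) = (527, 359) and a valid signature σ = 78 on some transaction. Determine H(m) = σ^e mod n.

498

Squares mod 527: σ^1≡78, σ^2≡287, σ^4≡157, σ^8≡407, σ^16≡171, σ^32≡256, σ^64≡188, σ^128≡35, σ^256≡171
359 = 256 + 64 + 32 + 4 + 2 + 1, so σ^359 ≡ 171·188·256·157·287·78 ≡ 498 (mod 527)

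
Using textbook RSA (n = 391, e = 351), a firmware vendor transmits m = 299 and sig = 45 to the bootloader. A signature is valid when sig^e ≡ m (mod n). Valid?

sig^2 ≡ 45^2 = 2025 ≡ 70
sig^4 ≡ 70^2 = 4900 ≡ 208
sig^8 ≡ 208^2 = 43264 ≡ 254
sig^16 ≡ 254^2 = 64516 ≡ 1
sig^32 ≡ 1^2 = 1
sig^64 ≡ 1^2 = 1
sig^128 ≡ 1^2 = 1
sig^256 ≡ 1^2 = 1
351 = 256 + 64 + 16 + 8 + 4 + 2 + 1, so sig^351 ≡ 1·1·1·254·208·70·45 ≡ 252 (mod 391)
sig^351 mod 391 = 252, but m = 299.

no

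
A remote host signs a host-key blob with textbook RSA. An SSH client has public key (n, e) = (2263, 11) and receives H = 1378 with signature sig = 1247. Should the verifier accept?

Squares mod 2263: sig^1≡1247, sig^2≡328, sig^4≡1223, sig^8≡2149
11 = 8 + 2 + 1, so sig^11 ≡ 2149·328·1247 ≡ 1291 (mod 2263)
The recovered value 1291 does not match the digest 1378.

reject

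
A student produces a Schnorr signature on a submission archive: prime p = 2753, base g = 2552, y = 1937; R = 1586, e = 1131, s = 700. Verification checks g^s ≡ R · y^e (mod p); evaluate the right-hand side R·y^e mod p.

1364

Squares mod 2753: 1937^1≡1937, 1937^2≡2383, 1937^4≡2003, 1937^8≡888, 1937^16≡1186, 1937^32≡2566, 1937^64≡1933, 1937^128≡668, 1937^256≡238, 1937^512≡1584, 1937^1024≡1073
1131 = 1024 + 64 + 32 + 8 + 2 + 1, so 1937^1131 ≡ 1073·1933·2566·888·2383·1937 ≡ 1452 (mod 2753)
R · y^e ≡ 1586·1452 = 2302872 ≡ 1364 (mod 2753)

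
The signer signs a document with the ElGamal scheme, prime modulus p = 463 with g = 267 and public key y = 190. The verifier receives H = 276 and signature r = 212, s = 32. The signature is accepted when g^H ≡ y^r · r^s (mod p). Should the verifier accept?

accept

Left side g^H mod p:
Squares mod 463: 267^1≡267, 267^2≡450, 267^4≡169, 267^8≡318, 267^16≡190, 267^32≡449, 267^64≡196, 267^128≡450, 267^256≡169
276 = 256 + 16 + 4, so 267^276 ≡ 169·190·169 ≡ 230 (mod 463)
Right side y^r · r^s mod p:
Squares mod 463: 190^1≡190, 190^2≡449, 190^4≡196, 190^8≡450, 190^16≡169, 190^32≡318, 190^64≡190, 190^128≡449
212 = 128 + 64 + 16 + 4, so 190^212 ≡ 449·190·169·196 ≡ 449 (mod 463)
Squares mod 463: 212^1≡212, 212^2≡33, 212^4≡163, 212^8≡178, 212^16≡200, 212^32≡182
212^32 ≡ 182 (mod 463)
449·182 = 81718 ≡ 230 (mod 463)
230 ≡ 230 (mod 463), so the signature is genuine.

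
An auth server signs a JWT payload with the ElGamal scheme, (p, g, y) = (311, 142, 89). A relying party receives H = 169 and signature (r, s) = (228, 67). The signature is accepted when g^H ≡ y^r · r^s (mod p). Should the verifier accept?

accept

Left side g^H mod p:
142^169 mod 311 = 171
Right side y^r · r^s mod p:
89^228 mod 311 = 260
228^67 mod 311 = 143
260·143 = 37180 ≡ 171 (mod 311)
171 ≡ 171 (mod 311), so the signature is genuine.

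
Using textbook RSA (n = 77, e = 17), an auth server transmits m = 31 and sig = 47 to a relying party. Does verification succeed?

passes

sig^2 ≡ 47^2 = 2209 ≡ 53
sig^4 ≡ 53^2 = 2809 ≡ 37
sig^8 ≡ 37^2 = 1369 ≡ 60
sig^16 ≡ 60^2 = 3600 ≡ 58
17 = 16 + 1, so sig^17 ≡ 58·47 ≡ 31 (mod 77)
Since 31 equals the digest 31, verification succeeds.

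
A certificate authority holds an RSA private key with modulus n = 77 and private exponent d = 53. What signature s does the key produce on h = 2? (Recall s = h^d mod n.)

Squares mod 77: h^1≡2, h^2≡4, h^4≡16, h^8≡25, h^16≡9, h^32≡4
53 = 32 + 16 + 4 + 1, so h^53 ≡ 4·9·16·2 ≡ 74 (mod 77)

74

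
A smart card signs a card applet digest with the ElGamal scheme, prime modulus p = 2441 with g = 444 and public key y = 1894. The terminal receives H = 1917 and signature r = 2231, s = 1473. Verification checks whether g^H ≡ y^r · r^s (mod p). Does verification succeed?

fails

Left side g^H mod p:
Squares mod 2441: 444^1≡444, 444^2≡1856, 444^4≡485, 444^8≡889, 444^16≡1878, 444^32≡2080, 444^64≡948, 444^128≡416, 444^256≡2186, 444^512≡1559, 444^1024≡1686
1917 = 1024 + 512 + 256 + 64 + 32 + 16 + 8 + 4 + 1, so 444^1917 ≡ 1686·1559·2186·948·2080·1878·889·485·444 ≡ 1606 (mod 2441)
Right side y^r · r^s mod p:
Squares mod 2441: 1894^1≡1894, 1894^2≡1407, 1894^4≡2439, 1894^8≡4, 1894^16≡16, 1894^32≡256, 1894^64≡2070, 1894^128≡945, 1894^256≡2060, 1894^512≡1142, 1894^1024≡670, 1894^2048≡2197
2231 = 2048 + 128 + 32 + 16 + 4 + 2 + 1, so 1894^2231 ≡ 2197·945·256·16·2439·1407·1894 ≡ 1217 (mod 2441)
Squares mod 2441: 2231^1≡2231, 2231^2≡162, 2231^4≡1834, 2231^8≡2299, 2231^16≡636, 2231^32≡1731, 2231^64≡1254, 2231^128≡512, 2231^256≡957, 2231^512≡474, 2231^1024≡104
1473 = 1024 + 256 + 128 + 64 + 1, so 2231^1473 ≡ 104·957·512·1254·2231 ≡ 878 (mod 2441)
1217·878 = 1068526 ≡ 1809 (mod 2441)
1606 ≠ 1809, so verification fails.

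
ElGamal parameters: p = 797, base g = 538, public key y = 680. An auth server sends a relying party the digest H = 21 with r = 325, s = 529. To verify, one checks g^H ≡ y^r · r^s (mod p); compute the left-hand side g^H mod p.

538^2 = 289444 ≡ 133
538^4 ≡ 133^2 = 17689 ≡ 155
538^8 ≡ 155^2 = 24025 ≡ 115
538^16 ≡ 115^2 = 13225 ≡ 473
21 = 16 + 4 + 1, so 538^21 ≡ 473·155·538 ≡ 737 (mod 797)

737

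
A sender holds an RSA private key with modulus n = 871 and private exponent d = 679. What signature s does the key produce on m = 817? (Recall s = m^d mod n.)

184

m^679 mod 871 = 184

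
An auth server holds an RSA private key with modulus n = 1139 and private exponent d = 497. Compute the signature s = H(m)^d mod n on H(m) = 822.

346

(H(m))^2 ≡ 822^2 = 675684 ≡ 257
(H(m))^4 ≡ 257^2 = 66049 ≡ 1126
(H(m))^8 ≡ 1126^2 = 1267876 ≡ 169
(H(m))^16 ≡ 169^2 = 28561 ≡ 86
(H(m))^32 ≡ 86^2 = 7396 ≡ 562
(H(m))^64 ≡ 562^2 = 315844 ≡ 341
(H(m))^128 ≡ 341^2 = 116281 ≡ 103
(H(m))^256 ≡ 103^2 = 10609 ≡ 358
497 = 256 + 128 + 64 + 32 + 16 + 1, so (H(m))^497 ≡ 358·103·341·562·86·822 ≡ 346 (mod 1139)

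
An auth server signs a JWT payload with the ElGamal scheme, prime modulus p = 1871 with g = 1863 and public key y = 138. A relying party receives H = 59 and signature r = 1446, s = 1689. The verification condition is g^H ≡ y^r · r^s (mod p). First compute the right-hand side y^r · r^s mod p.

1668

138^2 = 19044 ≡ 334
138^4 ≡ 334^2 = 111556 ≡ 1167
138^8 ≡ 1167^2 = 1361889 ≡ 1672
138^16 ≡ 1672^2 = 2795584 ≡ 310
138^32 ≡ 310^2 = 96100 ≡ 679
138^64 ≡ 679^2 = 461041 ≡ 775
138^128 ≡ 775^2 = 600625 ≡ 34
138^256 ≡ 34^2 = 1156
138^512 ≡ 1156^2 = 1336336 ≡ 442
138^1024 ≡ 442^2 = 195364 ≡ 780
1446 = 1024 + 256 + 128 + 32 + 4 + 2, so 138^1446 ≡ 780·1156·34·679·1167·334 ≡ 512 (mod 1871)
1446^2 = 2090916 ≡ 1009
1446^4 ≡ 1009^2 = 1018081 ≡ 257
1446^8 ≡ 257^2 = 66049 ≡ 564
1446^16 ≡ 564^2 = 318096 ≡ 26
1446^32 ≡ 26^2 = 676
1446^64 ≡ 676^2 = 456976 ≡ 452
1446^128 ≡ 452^2 = 204304 ≡ 365
1446^256 ≡ 365^2 = 133225 ≡ 384
1446^512 ≡ 384^2 = 147456 ≡ 1518
1446^1024 ≡ 1518^2 = 2304324 ≡ 1123
1689 = 1024 + 512 + 128 + 16 + 8 + 1, so 1446^1689 ≡ 1123·1518·365·26·564·1446 ≡ 1655 (mod 1871)
y^r · r^s ≡ 512·1655 = 847360 ≡ 1668 (mod 1871)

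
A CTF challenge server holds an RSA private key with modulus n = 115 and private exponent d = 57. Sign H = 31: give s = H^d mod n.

41

H^57 mod 115 = 41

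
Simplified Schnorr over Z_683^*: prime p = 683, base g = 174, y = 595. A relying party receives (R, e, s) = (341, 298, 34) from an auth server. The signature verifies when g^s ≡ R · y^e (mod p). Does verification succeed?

g^s mod p:
174^34 mod 683 = 364
R · y^e mod p:
595^298 mod 683 = 258
341·258 = 87978 ≡ 554 (mod 683)
364 ≠ 554; the check fails.

fails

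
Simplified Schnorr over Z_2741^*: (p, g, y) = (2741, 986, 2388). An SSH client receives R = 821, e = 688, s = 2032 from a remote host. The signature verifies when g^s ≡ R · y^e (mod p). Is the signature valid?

g^s mod p:
Squares mod 2741: 986^1≡986, 986^2≡1882, 986^4≡552, 986^8≡453, 986^16≡2375, 986^32≡2388, 986^64≡1264, 986^128≡2434, 986^256≡1055, 986^512≡179, 986^1024≡1890
2032 = 1024 + 512 + 256 + 128 + 64 + 32 + 16, so 986^2032 ≡ 1890·179·1055·2434·1264·2388·2375 ≡ 2687 (mod 2741)
R · y^e mod p:
Squares mod 2741: 2388^1≡2388, 2388^2≡1264, 2388^4≡2434, 2388^8≡1055, 2388^16≡179, 2388^32≡1890, 2388^64≡577, 2388^128≡1268, 2388^256≡1598, 2388^512≡1733
688 = 512 + 128 + 32 + 16, so 2388^688 ≡ 1733·1268·1890·179 ≡ 591 (mod 2741)
821·591 = 485211 ≡ 54 (mod 2741)
2687 ≠ 54; the check fails.

invalid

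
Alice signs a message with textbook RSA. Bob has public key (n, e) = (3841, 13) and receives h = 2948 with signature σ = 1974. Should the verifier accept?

reject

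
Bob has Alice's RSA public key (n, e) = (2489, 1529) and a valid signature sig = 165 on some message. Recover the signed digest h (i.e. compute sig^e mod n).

915

Squares mod 2489: sig^1≡165, sig^2≡2335, sig^4≡1315, sig^8≡1859, sig^16≡1149, sig^32≡1031, sig^64≡158, sig^128≡74, sig^256≡498, sig^512≡1593, sig^1024≡1358
1529 = 1024 + 256 + 128 + 64 + 32 + 16 + 8 + 1, so sig^1529 ≡ 1358·498·74·158·1031·1149·1859·165 ≡ 915 (mod 2489)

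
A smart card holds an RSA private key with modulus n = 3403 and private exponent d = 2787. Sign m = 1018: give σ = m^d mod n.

m^2 ≡ 1018^2 = 1036324 ≡ 1812
m^4 ≡ 1812^2 = 3283344 ≡ 2852
m^8 ≡ 2852^2 = 8133904 ≡ 734
m^16 ≡ 734^2 = 538756 ≡ 1082
m^32 ≡ 1082^2 = 1170724 ≡ 92
m^64 ≡ 92^2 = 8464 ≡ 1658
m^128 ≡ 1658^2 = 2748964 ≡ 2743
m^256 ≡ 2743^2 = 7524049 ≡ 16
m^512 ≡ 16^2 = 256
m^1024 ≡ 256^2 = 65536 ≡ 879
m^2048 ≡ 879^2 = 772641 ≡ 160
2787 = 2048 + 512 + 128 + 64 + 32 + 2 + 1, so m^2787 ≡ 160·256·2743·1658·92·1812·1018 ≡ 2026 (mod 3403)

2026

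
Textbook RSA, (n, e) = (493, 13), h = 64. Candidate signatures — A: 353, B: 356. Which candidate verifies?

Candidate A: 353^2 = 124609 ≡ 373; 353^4 ≡ 373^2 = 139129 ≡ 103; 353^8 ≡ 103^2 = 10609 ≡ 256; 13 = 8 + 4 + 1, so 353^13 ≡ 256·103·353 ≡ 64 (mod 493)
  → matches h = 64
Candidate B: 356^2 = 126736 ≡ 35; 356^4 ≡ 35^2 = 1225 ≡ 239; 356^8 ≡ 239^2 = 57121 ≡ 426; 13 = 8 + 4 + 1, so 356^13 ≡ 426·239·356 ≡ 424 (mod 493)

A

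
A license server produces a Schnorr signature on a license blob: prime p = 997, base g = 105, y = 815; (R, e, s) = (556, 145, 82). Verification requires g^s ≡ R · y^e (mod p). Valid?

g^s mod p:
105^2 = 11025 ≡ 58
105^4 ≡ 58^2 = 3364 ≡ 373
105^8 ≡ 373^2 = 139129 ≡ 546
105^16 ≡ 546^2 = 298116 ≡ 13
105^32 ≡ 13^2 = 169
105^64 ≡ 169^2 = 28561 ≡ 645
82 = 64 + 16 + 2, so 105^82 ≡ 645·13·58 ≡ 791 (mod 997)
R · y^e mod p:
815^2 = 664225 ≡ 223
815^4 ≡ 223^2 = 49729 ≡ 876
815^8 ≡ 876^2 = 767376 ≡ 683
815^16 ≡ 683^2 = 466489 ≡ 890
815^32 ≡ 890^2 = 792100 ≡ 482
815^64 ≡ 482^2 = 232324 ≡ 23
815^128 ≡ 23^2 = 529
145 = 128 + 16 + 1, so 815^145 ≡ 529·890·815 ≡ 742 (mod 997)
556·742 = 412552 ≡ 791 (mod 997)
791 ≡ 791 (mod 997); signature holds.

yes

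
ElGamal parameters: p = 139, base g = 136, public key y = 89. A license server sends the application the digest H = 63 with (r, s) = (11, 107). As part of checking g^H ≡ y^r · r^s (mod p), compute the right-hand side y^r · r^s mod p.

89^2 = 7921 ≡ 137
89^4 ≡ 137^2 = 18769 ≡ 4
89^8 ≡ 4^2 = 16
11 = 8 + 2 + 1, so 89^11 ≡ 16·137·89 ≡ 71 (mod 139)
11^2 = 121
11^4 ≡ 121^2 = 14641 ≡ 46
11^8 ≡ 46^2 = 2116 ≡ 31
11^16 ≡ 31^2 = 961 ≡ 127
11^32 ≡ 127^2 = 16129 ≡ 5
11^64 ≡ 5^2 = 25
107 = 64 + 32 + 8 + 2 + 1, so 11^107 ≡ 25·5·31·121·11 ≡ 30 (mod 139)
y^r · r^s ≡ 71·30 = 2130 ≡ 45 (mod 139)

45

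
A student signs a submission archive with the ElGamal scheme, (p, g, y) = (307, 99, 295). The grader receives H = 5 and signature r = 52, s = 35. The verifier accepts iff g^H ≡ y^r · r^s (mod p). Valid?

Left side g^H mod p:
99^2 = 9801 ≡ 284
99^4 ≡ 284^2 = 80656 ≡ 222
5 = 4 + 1, so 99^5 ≡ 222·99 ≡ 181 (mod 307)
Right side y^r · r^s mod p:
295^2 = 87025 ≡ 144
295^4 ≡ 144^2 = 20736 ≡ 167
295^8 ≡ 167^2 = 27889 ≡ 259
295^16 ≡ 259^2 = 67081 ≡ 155
295^32 ≡ 155^2 = 24025 ≡ 79
52 = 32 + 16 + 4, so 295^52 ≡ 79·155·167 ≡ 295 (mod 307)
52^2 = 2704 ≡ 248
52^4 ≡ 248^2 = 61504 ≡ 104
52^8 ≡ 104^2 = 10816 ≡ 71
52^16 ≡ 71^2 = 5041 ≡ 129
52^32 ≡ 129^2 = 16641 ≡ 63
35 = 32 + 2 + 1, so 52^35 ≡ 63·248·52 ≡ 126 (mod 307)
295·126 = 37170 ≡ 23 (mod 307)
181 ≠ 23, so verification fails.

no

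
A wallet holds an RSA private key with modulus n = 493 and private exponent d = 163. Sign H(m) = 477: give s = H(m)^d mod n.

324

Squares mod 493: (H(m))^1≡477, (H(m))^2≡256, (H(m))^4≡460, (H(m))^8≡103, (H(m))^16≡256, (H(m))^32≡460, (H(m))^64≡103, (H(m))^128≡256
163 = 128 + 32 + 2 + 1, so (H(m))^163 ≡ 256·460·256·477 ≡ 324 (mod 493)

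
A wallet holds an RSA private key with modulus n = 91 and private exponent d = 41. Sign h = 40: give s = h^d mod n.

66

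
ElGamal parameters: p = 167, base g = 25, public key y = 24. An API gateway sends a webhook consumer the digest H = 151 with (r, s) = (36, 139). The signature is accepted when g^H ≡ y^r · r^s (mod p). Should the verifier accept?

accept

Left side g^H mod p:
Squares mod 167: 25^1≡25, 25^2≡124, 25^4≡12, 25^8≡144, 25^16≡28, 25^32≡116, 25^64≡96, 25^128≡31
151 = 128 + 16 + 4 + 2 + 1, so 25^151 ≡ 31·28·12·124·25 ≡ 150 (mod 167)
Right side y^r · r^s mod p:
Squares mod 167: 24^1≡24, 24^2≡75, 24^4≡114, 24^8≡137, 24^16≡65, 24^32≡50
36 = 32 + 4, so 24^36 ≡ 50·114 ≡ 22 (mod 167)
Squares mod 167: 36^1≡36, 36^2≡127, 36^4≡97, 36^8≡57, 36^16≡76, 36^32≡98, 36^64≡85, 36^128≡44
139 = 128 + 8 + 2 + 1, so 36^139 ≡ 44·57·127·36 ≡ 22 (mod 167)
22·22 = 484 ≡ 150 (mod 167)
150 ≡ 150 (mod 167), so the signature is genuine.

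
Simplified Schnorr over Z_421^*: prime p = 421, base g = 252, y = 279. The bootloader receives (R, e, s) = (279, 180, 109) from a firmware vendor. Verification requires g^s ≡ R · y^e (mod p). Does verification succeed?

passes

g^s mod p:
252^2 = 63504 ≡ 354
252^4 ≡ 354^2 = 125316 ≡ 279
252^8 ≡ 279^2 = 77841 ≡ 377
252^16 ≡ 377^2 = 142129 ≡ 252
252^32 ≡ 252^2 = 63504 ≡ 354
252^64 ≡ 354^2 = 125316 ≡ 279
109 = 64 + 32 + 8 + 4 + 1, so 252^109 ≡ 279·354·377·279·252 ≡ 279 (mod 421)
R · y^e mod p:
279^2 = 77841 ≡ 377
279^4 ≡ 377^2 = 142129 ≡ 252
279^8 ≡ 252^2 = 63504 ≡ 354
279^16 ≡ 354^2 = 125316 ≡ 279
279^32 ≡ 279^2 = 77841 ≡ 377
279^64 ≡ 377^2 = 142129 ≡ 252
279^128 ≡ 252^2 = 63504 ≡ 354
180 = 128 + 32 + 16 + 4, so 279^180 ≡ 354·377·279·252 ≡ 1 (mod 421)
279·1 = 279 ≡ 279 (mod 421)
279 ≡ 279 (mod 421); signature holds.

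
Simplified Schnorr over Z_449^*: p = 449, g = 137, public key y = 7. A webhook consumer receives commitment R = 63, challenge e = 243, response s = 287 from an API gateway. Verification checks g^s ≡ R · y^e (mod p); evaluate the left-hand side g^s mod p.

128

137^2 = 18769 ≡ 360
137^4 ≡ 360^2 = 129600 ≡ 288
137^8 ≡ 288^2 = 82944 ≡ 328
137^16 ≡ 328^2 = 107584 ≡ 273
137^32 ≡ 273^2 = 74529 ≡ 444
137^64 ≡ 444^2 = 197136 ≡ 25
137^128 ≡ 25^2 = 625 ≡ 176
137^256 ≡ 176^2 = 30976 ≡ 444
287 = 256 + 16 + 8 + 4 + 2 + 1, so 137^287 ≡ 444·273·328·288·360·137 ≡ 128 (mod 449)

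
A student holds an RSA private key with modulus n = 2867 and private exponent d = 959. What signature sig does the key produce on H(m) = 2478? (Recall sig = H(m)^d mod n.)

(H(m))^959 mod 2867 = 53

53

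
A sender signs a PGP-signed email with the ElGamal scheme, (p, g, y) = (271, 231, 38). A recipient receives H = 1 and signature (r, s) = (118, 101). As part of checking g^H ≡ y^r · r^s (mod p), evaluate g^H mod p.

231

231^1 mod 271 = 231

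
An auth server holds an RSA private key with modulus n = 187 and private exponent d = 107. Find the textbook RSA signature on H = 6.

Squares mod 187: H^1≡6, H^2≡36, H^4≡174, H^8≡169, H^16≡137, H^32≡69, H^64≡86
107 = 64 + 32 + 8 + 2 + 1, so H^107 ≡ 86·69·169·36·6 ≡ 107 (mod 187)

107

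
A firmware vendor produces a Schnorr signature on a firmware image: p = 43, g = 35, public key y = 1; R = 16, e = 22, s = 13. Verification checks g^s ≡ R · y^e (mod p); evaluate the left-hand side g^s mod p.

16

35^2 = 1225 ≡ 21
35^4 ≡ 21^2 = 441 ≡ 11
35^8 ≡ 11^2 = 121 ≡ 35
13 = 8 + 4 + 1, so 35^13 ≡ 35·11·35 ≡ 16 (mod 43)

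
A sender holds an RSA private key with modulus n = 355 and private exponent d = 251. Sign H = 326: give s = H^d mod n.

H^2 ≡ 326^2 = 106276 ≡ 131
H^4 ≡ 131^2 = 17161 ≡ 121
H^8 ≡ 121^2 = 14641 ≡ 86
H^16 ≡ 86^2 = 7396 ≡ 296
H^32 ≡ 296^2 = 87616 ≡ 286
H^64 ≡ 286^2 = 81796 ≡ 146
H^128 ≡ 146^2 = 21316 ≡ 16
251 = 128 + 64 + 32 + 16 + 8 + 2 + 1, so H^251 ≡ 16·146·286·296·86·131·326 ≡ 266 (mod 355)

266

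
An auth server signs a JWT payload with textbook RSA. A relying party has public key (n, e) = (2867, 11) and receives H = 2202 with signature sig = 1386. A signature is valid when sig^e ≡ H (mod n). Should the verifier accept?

accept

Squares mod 2867: sig^1≡1386, sig^2≡106, sig^4≡2635, sig^8≡2218
11 = 8 + 2 + 1, so sig^11 ≡ 2218·106·1386 ≡ 2202 (mod 2867)
Since 2202 equals the digest 2202, verification succeeds.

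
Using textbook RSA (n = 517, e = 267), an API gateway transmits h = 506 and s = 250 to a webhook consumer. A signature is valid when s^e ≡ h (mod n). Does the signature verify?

does not verify

Squares mod 517: s^1≡250, s^2≡460, s^4≡147, s^8≡412, s^16≡168, s^32≡306, s^64≡59, s^128≡379, s^256≡432
267 = 256 + 8 + 2 + 1, so s^267 ≡ 432·412·460·250 ≡ 233 (mod 517)
233 ≠ 506, so verification fails.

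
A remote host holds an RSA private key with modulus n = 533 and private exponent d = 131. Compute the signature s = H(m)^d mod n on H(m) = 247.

247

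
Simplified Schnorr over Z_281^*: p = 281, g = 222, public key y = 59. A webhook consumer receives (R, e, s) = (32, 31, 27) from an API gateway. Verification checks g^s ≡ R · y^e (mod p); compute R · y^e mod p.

59^2 = 3481 ≡ 109
59^4 ≡ 109^2 = 11881 ≡ 79
59^8 ≡ 79^2 = 6241 ≡ 59
59^16 ≡ 59^2 = 3481 ≡ 109
31 = 16 + 8 + 4 + 2 + 1, so 59^31 ≡ 109·59·79·109·59 ≡ 249 (mod 281)
R · y^e ≡ 32·249 = 7968 ≡ 100 (mod 281)

100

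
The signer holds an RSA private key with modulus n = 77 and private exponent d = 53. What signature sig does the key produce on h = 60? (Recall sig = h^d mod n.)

Squares mod 77: h^1≡60, h^2≡58, h^4≡53, h^8≡37, h^16≡60, h^32≡58
53 = 32 + 16 + 4 + 1, so h^53 ≡ 58·60·53·60 ≡ 37 (mod 77)

37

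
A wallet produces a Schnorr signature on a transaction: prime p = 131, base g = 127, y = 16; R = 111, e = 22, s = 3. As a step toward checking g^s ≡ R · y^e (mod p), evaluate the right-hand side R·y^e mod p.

67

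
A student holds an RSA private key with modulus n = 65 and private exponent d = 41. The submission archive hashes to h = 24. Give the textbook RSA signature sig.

59

h^2 ≡ 24^2 = 576 ≡ 56
h^4 ≡ 56^2 = 3136 ≡ 16
h^8 ≡ 16^2 = 256 ≡ 61
h^16 ≡ 61^2 = 3721 ≡ 16
h^32 ≡ 16^2 = 256 ≡ 61
41 = 32 + 8 + 1, so h^41 ≡ 61·61·24 ≡ 59 (mod 65)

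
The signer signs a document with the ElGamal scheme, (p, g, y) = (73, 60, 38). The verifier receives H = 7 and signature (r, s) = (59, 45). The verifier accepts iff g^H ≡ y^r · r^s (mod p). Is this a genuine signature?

forged

Left side g^H mod p:
Squares mod 73: 60^1≡60, 60^2≡23, 60^4≡18
7 = 4 + 2 + 1, so 60^7 ≡ 18·23·60 ≡ 20 (mod 73)
Right side y^r · r^s mod p:
Squares mod 73: 38^1≡38, 38^2≡57, 38^4≡37, 38^8≡55, 38^16≡32, 38^32≡2
59 = 32 + 16 + 8 + 2 + 1, so 38^59 ≡ 2·32·55·57·38 ≡ 54 (mod 73)
Squares mod 73: 59^1≡59, 59^2≡50, 59^4≡18, 59^8≡32, 59^16≡2, 59^32≡4
45 = 32 + 8 + 4 + 1, so 59^45 ≡ 4·32·18·59 ≡ 10 (mod 73)
54·10 = 540 ≡ 29 (mod 73)
20 ≠ 29, so verification fails.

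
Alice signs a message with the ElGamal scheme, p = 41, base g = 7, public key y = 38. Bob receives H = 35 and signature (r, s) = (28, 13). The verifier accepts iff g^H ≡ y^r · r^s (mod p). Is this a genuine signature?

forged

Left side g^H mod p:
7^2 = 49 ≡ 8
7^4 ≡ 8^2 = 64 ≡ 23
7^8 ≡ 23^2 = 529 ≡ 37
7^16 ≡ 37^2 = 1369 ≡ 16
7^32 ≡ 16^2 = 256 ≡ 10
35 = 32 + 2 + 1, so 7^35 ≡ 10·8·7 ≡ 27 (mod 41)
Right side y^r · r^s mod p:
38^2 = 1444 ≡ 9
38^4 ≡ 9^2 = 81 ≡ 40
38^8 ≡ 40^2 = 1600 ≡ 1
38^16 ≡ 1^2 = 1
28 = 16 + 8 + 4, so 38^28 ≡ 1·1·40 ≡ 40 (mod 41)
28^2 = 784 ≡ 5
28^4 ≡ 5^2 = 25
28^8 ≡ 25^2 = 625 ≡ 10
13 = 8 + 4 + 1, so 28^13 ≡ 10·25·28 ≡ 30 (mod 41)
40·30 = 1200 ≡ 11 (mod 41)
27 ≠ 11, so verification fails.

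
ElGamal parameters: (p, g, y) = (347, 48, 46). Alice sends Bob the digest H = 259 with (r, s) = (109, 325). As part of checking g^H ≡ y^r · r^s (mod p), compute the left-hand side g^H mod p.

326

48^2 = 2304 ≡ 222
48^4 ≡ 222^2 = 49284 ≡ 10
48^8 ≡ 10^2 = 100
48^16 ≡ 100^2 = 10000 ≡ 284
48^32 ≡ 284^2 = 80656 ≡ 152
48^64 ≡ 152^2 = 23104 ≡ 202
48^128 ≡ 202^2 = 40804 ≡ 205
48^256 ≡ 205^2 = 42025 ≡ 38
259 = 256 + 2 + 1, so 48^259 ≡ 38·222·48 ≡ 326 (mod 347)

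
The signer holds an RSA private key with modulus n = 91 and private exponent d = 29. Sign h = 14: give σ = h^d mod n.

14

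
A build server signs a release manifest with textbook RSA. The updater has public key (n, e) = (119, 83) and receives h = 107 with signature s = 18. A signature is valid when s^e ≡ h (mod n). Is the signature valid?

invalid

Squares mod 119: s^1≡18, s^2≡86, s^4≡18, s^8≡86, s^16≡18, s^32≡86, s^64≡18
83 = 64 + 16 + 2 + 1, so s^83 ≡ 18·18·86·18 ≡ 86 (mod 119)
s^83 mod 119 = 86, but h = 107.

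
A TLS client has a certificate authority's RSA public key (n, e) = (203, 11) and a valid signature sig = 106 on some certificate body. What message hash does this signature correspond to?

85

sig^11 mod 203 = 85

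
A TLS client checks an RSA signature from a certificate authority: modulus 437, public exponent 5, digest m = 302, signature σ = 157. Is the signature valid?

invalid

Squares mod 437: σ^1≡157, σ^2≡177, σ^4≡302
5 = 4 + 1, so σ^5 ≡ 302·157 ≡ 218 (mod 437)
σ^5 mod 437 = 218, but m = 302.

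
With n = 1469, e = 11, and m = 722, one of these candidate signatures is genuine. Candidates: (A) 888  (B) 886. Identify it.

Candidate A: 888^2 = 788544 ≡ 1160; 888^4 ≡ 1160^2 = 1345600 ≡ 1465; 888^8 ≡ 1465^2 = 2146225 ≡ 16; 11 = 8 + 2 + 1, so 888^11 ≡ 16·1160·888 ≡ 569 (mod 1469)
Candidate B: 886^2 = 784996 ≡ 550; 886^4 ≡ 550^2 = 302500 ≡ 1355; 886^8 ≡ 1355^2 = 1836025 ≡ 1244; 11 = 8 + 2 + 1, so 886^11 ≡ 1244·550·886 ≡ 722 (mod 1469)
  → matches m = 722

B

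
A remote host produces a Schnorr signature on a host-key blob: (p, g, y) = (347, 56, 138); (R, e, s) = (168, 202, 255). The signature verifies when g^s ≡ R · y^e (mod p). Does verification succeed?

fails

g^s mod p:
Squares mod 347: 56^1≡56, 56^2≡13, 56^4≡169, 56^8≡107, 56^16≡345, 56^32≡4, 56^64≡16, 56^128≡256
255 = 128 + 64 + 32 + 16 + 8 + 4 + 2 + 1, so 56^255 ≡ 256·16·4·345·107·169·13·56 ≡ 278 (mod 347)
R · y^e mod p:
Squares mod 347: 138^1≡138, 138^2≡306, 138^4≡293, 138^8≡140, 138^16≡168, 138^32≡117, 138^64≡156, 138^128≡46
202 = 128 + 64 + 8 + 2, so 138^202 ≡ 46·156·140·306 ≡ 48 (mod 347)
168·48 = 8064 ≡ 83 (mod 347)
278 ≠ 83; the check fails.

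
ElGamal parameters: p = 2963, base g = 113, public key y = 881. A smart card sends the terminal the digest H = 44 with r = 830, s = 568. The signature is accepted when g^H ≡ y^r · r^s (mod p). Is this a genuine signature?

genuine

Left side g^H mod p:
113^2 = 12769 ≡ 917
113^4 ≡ 917^2 = 840889 ≡ 2360
113^8 ≡ 2360^2 = 5569600 ≡ 2123
113^16 ≡ 2123^2 = 4507129 ≡ 406
113^32 ≡ 406^2 = 164836 ≡ 1871
44 = 32 + 8 + 4, so 113^44 ≡ 1871·2123·2360 ≡ 1148 (mod 2963)
Right side y^r · r^s mod p:
881^2 = 776161 ≡ 2818
881^4 ≡ 2818^2 = 7941124 ≡ 284
881^8 ≡ 284^2 = 80656 ≡ 655
881^16 ≡ 655^2 = 429025 ≡ 2353
881^32 ≡ 2353^2 = 5536609 ≡ 1725
881^64 ≡ 1725^2 = 2975625 ≡ 773
881^128 ≡ 773^2 = 597529 ≡ 1966
881^256 ≡ 1966^2 = 3865156 ≡ 1404
881^512 ≡ 1404^2 = 1971216 ≡ 821
830 = 512 + 256 + 32 + 16 + 8 + 4 + 2, so 881^830 ≡ 821·1404·1725·2353·655·284·2818 ≡ 1776 (mod 2963)
830^2 = 688900 ≡ 1484
830^4 ≡ 1484^2 = 2202256 ≡ 747
830^8 ≡ 747^2 = 558009 ≡ 965
830^16 ≡ 965^2 = 931225 ≡ 843
830^32 ≡ 843^2 = 710649 ≡ 2492
830^64 ≡ 2492^2 = 6210064 ≡ 2579
830^128 ≡ 2579^2 = 6651241 ≡ 2269
830^256 ≡ 2269^2 = 5148361 ≡ 1630
830^512 ≡ 1630^2 = 2656900 ≡ 2052
568 = 512 + 32 + 16 + 8, so 830^568 ≡ 2052·2492·843·965 ≡ 1996 (mod 2963)
1776·1996 = 3544896 ≡ 1148 (mod 2963)
1148 ≡ 1148 (mod 2963), so the signature is genuine.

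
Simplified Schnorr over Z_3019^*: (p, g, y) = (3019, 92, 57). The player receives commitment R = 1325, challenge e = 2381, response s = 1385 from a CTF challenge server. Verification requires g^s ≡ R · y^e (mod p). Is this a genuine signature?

forged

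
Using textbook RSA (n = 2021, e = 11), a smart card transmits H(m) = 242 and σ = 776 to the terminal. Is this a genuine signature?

genuine

σ^11 mod 2021 = 242
242 = H(m), so the signature checks out.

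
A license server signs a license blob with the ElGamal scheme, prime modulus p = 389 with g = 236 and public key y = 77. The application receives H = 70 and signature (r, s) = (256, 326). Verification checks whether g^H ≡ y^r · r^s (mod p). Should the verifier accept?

Left side g^H mod p:
236^2 = 55696 ≡ 69
236^4 ≡ 69^2 = 4761 ≡ 93
236^8 ≡ 93^2 = 8649 ≡ 91
236^16 ≡ 91^2 = 8281 ≡ 112
236^32 ≡ 112^2 = 12544 ≡ 96
236^64 ≡ 96^2 = 9216 ≡ 269
70 = 64 + 4 + 2, so 236^70 ≡ 269·93·69 ≡ 180 (mod 389)
Right side y^r · r^s mod p:
77^2 = 5929 ≡ 94
77^4 ≡ 94^2 = 8836 ≡ 278
77^8 ≡ 278^2 = 77284 ≡ 262
77^16 ≡ 262^2 = 68644 ≡ 180
77^32 ≡ 180^2 = 32400 ≡ 113
77^64 ≡ 113^2 = 12769 ≡ 321
77^128 ≡ 321^2 = 103041 ≡ 345
77^256 ≡ 345^2 = 119025 ≡ 380
256^2 = 65536 ≡ 184
256^4 ≡ 184^2 = 33856 ≡ 13
256^8 ≡ 13^2 = 169
256^16 ≡ 169^2 = 28561 ≡ 164
256^32 ≡ 164^2 = 26896 ≡ 55
256^64 ≡ 55^2 = 3025 ≡ 302
256^128 ≡ 302^2 = 91204 ≡ 178
256^256 ≡ 178^2 = 31684 ≡ 175
326 = 256 + 64 + 4 + 2, so 256^326 ≡ 175·302·13·184 ≡ 369 (mod 389)
380·369 = 140220 ≡ 180 (mod 389)
180 ≡ 180 (mod 389), so the signature is genuine.

accept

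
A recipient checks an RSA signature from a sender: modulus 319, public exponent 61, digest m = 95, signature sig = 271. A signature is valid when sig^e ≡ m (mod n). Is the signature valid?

sig^61 mod 319 = 95
sig^61 mod 319 = 95 matches m.

valid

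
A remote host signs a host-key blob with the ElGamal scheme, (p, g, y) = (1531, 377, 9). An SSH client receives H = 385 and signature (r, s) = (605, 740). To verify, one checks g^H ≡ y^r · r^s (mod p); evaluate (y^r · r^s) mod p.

150

9^2 = 81
9^4 ≡ 81^2 = 6561 ≡ 437
9^8 ≡ 437^2 = 190969 ≡ 1125
9^16 ≡ 1125^2 = 1265625 ≡ 1019
9^32 ≡ 1019^2 = 1038361 ≡ 343
9^64 ≡ 343^2 = 117649 ≡ 1293
9^128 ≡ 1293^2 = 1671849 ≡ 1528
9^256 ≡ 1528^2 = 2334784 ≡ 9
9^512 ≡ 9^2 = 81
605 = 512 + 64 + 16 + 8 + 4 + 1, so 9^605 ≡ 81·1293·1019·1125·437·9 ≡ 796 (mod 1531)
605^2 = 366025 ≡ 116
605^4 ≡ 116^2 = 13456 ≡ 1208
605^8 ≡ 1208^2 = 1459264 ≡ 221
605^16 ≡ 221^2 = 48841 ≡ 1380
605^32 ≡ 1380^2 = 1904400 ≡ 1367
605^64 ≡ 1367^2 = 1868689 ≡ 869
605^128 ≡ 869^2 = 755161 ≡ 378
605^256 ≡ 378^2 = 142884 ≡ 501
605^512 ≡ 501^2 = 251001 ≡ 1448
740 = 512 + 128 + 64 + 32 + 4, so 605^740 ≡ 1448·378·869·1367·1208 ≡ 281 (mod 1531)
y^r · r^s ≡ 796·281 = 223676 ≡ 150 (mod 1531)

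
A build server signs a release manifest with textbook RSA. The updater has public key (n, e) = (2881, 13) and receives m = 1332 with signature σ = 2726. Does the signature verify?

does not verify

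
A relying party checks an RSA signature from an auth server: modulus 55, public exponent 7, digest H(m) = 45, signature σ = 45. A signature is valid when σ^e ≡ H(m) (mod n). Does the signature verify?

σ^2 ≡ 45^2 = 2025 ≡ 45
σ^4 ≡ 45^2 = 2025 ≡ 45
7 = 4 + 2 + 1, so σ^7 ≡ 45·45·45 ≡ 45 (mod 55)
Since 45 equals the digest 45, verification succeeds.

verifies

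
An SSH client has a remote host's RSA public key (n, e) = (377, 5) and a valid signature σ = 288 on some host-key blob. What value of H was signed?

σ^5 mod 377 = 84

84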